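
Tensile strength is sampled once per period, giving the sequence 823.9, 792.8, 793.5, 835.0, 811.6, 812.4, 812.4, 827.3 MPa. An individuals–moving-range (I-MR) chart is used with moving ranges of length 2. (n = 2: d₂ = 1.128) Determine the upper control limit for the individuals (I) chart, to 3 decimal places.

X̄ = (823.9 + 792.8 + 793.5 + 835.0 + 811.6 + 812.4 + 812.4 + 827.3) / 8 = 813.6125
Moving ranges: 31.1, 0.7, 41.5, 23.4, 0.8, 0.0, 14.9; M̄R̄ = 112.4000 / 7 = 16.0571
UCL = X̄ + 3·M̄R̄/d₂ = 813.6125 + 3 × 16.0571 / 1.128 = 856.3177

856.318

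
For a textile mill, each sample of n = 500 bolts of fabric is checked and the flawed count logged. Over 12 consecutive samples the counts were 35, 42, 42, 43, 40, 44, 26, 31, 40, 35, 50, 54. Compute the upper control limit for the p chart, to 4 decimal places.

p̄ = Σdᵢ / (k·n) = 482 / (12 × 500) = 0.08033
UCL = p̄ + 3·√(p̄(1−p̄)/n) = 0.08033 + 3 × √(0.08033×0.91967/500) = 0.08033 + 3 × 0.01216 = 0.11680

0.1168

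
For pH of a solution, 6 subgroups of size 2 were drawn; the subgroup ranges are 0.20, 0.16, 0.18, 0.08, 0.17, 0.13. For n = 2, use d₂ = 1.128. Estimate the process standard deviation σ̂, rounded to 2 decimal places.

0.14

R̄ = (0.20 + 0.16 + 0.18 + 0.08 + 0.17 + 0.13) / 6 = 0.1533
σ̂ = R̄ / d₂ = 0.1533 / 1.128 = 0.1359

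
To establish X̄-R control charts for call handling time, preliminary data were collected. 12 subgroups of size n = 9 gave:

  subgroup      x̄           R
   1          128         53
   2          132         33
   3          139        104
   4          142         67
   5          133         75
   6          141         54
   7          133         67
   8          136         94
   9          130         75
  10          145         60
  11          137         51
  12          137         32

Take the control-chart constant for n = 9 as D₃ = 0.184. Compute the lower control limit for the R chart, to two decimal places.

R̄ = (53 + 33 + 104 + 67 + 75 + 54 + 67 + 94 + 75 + 60 + 51 + 32) / 12 = 765.0000 / 12 = 63.7500
LCL_R = D₃·R̄ = 0.184 × 63.7500 = 11.7300

11.73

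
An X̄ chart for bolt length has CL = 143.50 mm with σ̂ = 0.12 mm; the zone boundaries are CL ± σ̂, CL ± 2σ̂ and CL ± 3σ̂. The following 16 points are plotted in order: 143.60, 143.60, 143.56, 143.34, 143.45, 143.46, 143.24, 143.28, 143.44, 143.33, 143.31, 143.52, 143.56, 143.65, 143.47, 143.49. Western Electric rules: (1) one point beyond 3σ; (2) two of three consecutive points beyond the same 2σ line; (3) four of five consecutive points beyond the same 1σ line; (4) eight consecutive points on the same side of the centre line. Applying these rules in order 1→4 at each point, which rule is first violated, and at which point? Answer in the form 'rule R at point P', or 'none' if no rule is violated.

rule 3 at point 11

Zone of each point (C = within 1σ̂, B = 1σ̂–2σ̂, A = 2σ̂–3σ̂, * = beyond 3σ̂; sign = side of CL): 1:+C, 2:+C, 3:+C, 4:-B, 5:-C, 6:-C, 7:-A, 8:-B, 9:-C, 10:-B, 11:-B, 12:+C, 13:+C, 14:+B, 15:-C, 16:-C
Rule 3 (four of five consecutive points beyond the same 1σ limit) is satisfied at point 11.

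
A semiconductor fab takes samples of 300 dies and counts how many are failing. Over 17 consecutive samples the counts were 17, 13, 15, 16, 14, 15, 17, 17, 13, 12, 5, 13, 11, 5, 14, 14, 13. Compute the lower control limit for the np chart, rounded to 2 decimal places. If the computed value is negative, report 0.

2.53

p̄ = Σdᵢ / (k·n) = 224 / (17 × 300) = 0.04392
LCL = np̄ − 3·√(np̄(1−p̄)) = 13.1765 − 3 × 3.5493 = 2.5285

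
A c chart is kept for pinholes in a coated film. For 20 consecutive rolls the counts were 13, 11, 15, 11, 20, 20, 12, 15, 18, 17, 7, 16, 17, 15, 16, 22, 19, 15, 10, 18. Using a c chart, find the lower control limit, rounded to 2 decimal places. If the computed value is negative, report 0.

3.60

c̄ = (13 + 11 + 15 + 11 + 20 + 20 + 12 + 15 + 18 + 17 + 7 + 16 + 17 + 15 + 16 + 22 + 19 + 15 + 10 + 18) / 20 = 307 / 20 = 15.3500
LCL = c̄ − 3√c̄ = 15.3500 − 3 × 3.9179 = 3.5963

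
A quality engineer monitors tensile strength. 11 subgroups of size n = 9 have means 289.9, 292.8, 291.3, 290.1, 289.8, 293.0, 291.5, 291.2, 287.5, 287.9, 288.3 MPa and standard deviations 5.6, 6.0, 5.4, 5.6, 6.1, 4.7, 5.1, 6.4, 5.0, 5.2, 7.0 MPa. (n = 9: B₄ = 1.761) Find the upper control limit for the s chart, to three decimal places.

s̄ = (5.6 + 6.0 + 5.4 + 5.6 + 6.1 + 4.7 + 5.1 + 6.4 + 5.0 + 5.2 + 7.0) / 11 = 5.6455
UCL_s = B₄·s̄ = 1.761 × 5.6455 = 9.9416

9.942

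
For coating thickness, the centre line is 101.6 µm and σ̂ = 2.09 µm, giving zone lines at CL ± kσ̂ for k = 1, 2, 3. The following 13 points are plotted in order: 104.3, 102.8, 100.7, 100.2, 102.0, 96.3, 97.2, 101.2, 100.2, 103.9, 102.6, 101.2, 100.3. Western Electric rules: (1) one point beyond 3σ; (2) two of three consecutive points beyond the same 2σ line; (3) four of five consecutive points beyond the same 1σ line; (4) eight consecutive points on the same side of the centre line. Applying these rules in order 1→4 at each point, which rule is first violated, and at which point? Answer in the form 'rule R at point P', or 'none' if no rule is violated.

Zone of each point (C = within 1σ̂, B = 1σ̂–2σ̂, A = 2σ̂–3σ̂, * = beyond 3σ̂; sign = side of CL): 1:+B, 2:+C, 3:-C, 4:-C, 5:+C, 6:-A, 7:-A, 8:-C, 9:-C, 10:+B, 11:+C, 12:-C, 13:-C
Rule 2 (two of three consecutive points beyond the same 2σ limit) is satisfied at point 7.

rule 2 at point 7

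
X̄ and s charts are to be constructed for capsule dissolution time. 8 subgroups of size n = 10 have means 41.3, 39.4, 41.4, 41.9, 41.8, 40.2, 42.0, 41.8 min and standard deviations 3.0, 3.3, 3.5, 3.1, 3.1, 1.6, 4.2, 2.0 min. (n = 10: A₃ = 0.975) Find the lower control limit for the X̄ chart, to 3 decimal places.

X̄̄ = (41.3 + 39.4 + 41.4 + 41.9 + 41.8 + 40.2 + 42.0 + 41.8) / 8 = 41.2250
s̄ = (3.0 + 3.3 + 3.5 + 3.1 + 3.1 + 1.6 + 4.2 + 2.0) / 8 = 2.9750
LCL = X̄̄ − A₃·s̄ = 41.2250 − 0.975 × 2.9750 = 38.3244

38.324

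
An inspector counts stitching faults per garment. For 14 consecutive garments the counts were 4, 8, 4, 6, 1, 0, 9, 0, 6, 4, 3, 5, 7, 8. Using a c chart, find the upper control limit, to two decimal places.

c̄ = (4 + 8 + 4 + 6 + 1 + 0 + 9 + 0 + 6 + 4 + 3 + 5 + 7 + 8) / 14 = 65 / 14 = 4.6429
UCL = c̄ + 3√c̄ = 4.6429 + 3 × √4.6429 = 4.6429 + 3 × 2.1547 = 11.1070

11.11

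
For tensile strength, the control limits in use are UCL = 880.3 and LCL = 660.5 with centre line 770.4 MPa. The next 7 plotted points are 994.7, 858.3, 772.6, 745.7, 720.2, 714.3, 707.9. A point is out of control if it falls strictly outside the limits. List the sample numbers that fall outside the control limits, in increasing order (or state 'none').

1

Compare each point to [660.5, 880.3]: sample 1 = 994.7 > UCL.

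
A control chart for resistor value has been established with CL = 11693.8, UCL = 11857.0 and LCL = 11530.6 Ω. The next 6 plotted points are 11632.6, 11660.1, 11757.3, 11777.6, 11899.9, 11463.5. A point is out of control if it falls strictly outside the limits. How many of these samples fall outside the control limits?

2

Compare each point to [11530.6, 11857.0]: sample 5 = 11899.9 > UCL; sample 6 = 11463.5 < LCL.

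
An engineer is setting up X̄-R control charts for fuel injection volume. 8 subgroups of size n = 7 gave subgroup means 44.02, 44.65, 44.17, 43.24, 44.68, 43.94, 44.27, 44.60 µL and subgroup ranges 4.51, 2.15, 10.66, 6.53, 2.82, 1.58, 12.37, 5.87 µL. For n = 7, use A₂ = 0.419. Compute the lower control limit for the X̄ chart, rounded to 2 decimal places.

41.76

X̄̄ = (44.02 + 44.65 + 44.17 + 43.24 + 44.68 + 43.94 + 44.27 + 44.60) / 8 = 353.5700 / 8 = 44.1962
R̄ = (4.51 + 2.15 + 10.66 + 6.53 + 2.82 + 1.58 + 12.37 + 5.87) / 8 = 46.4900 / 8 = 5.8113
LCL = X̄̄ − A₂·R̄ = 44.1962 − 0.419 × 5.8113 = 41.7613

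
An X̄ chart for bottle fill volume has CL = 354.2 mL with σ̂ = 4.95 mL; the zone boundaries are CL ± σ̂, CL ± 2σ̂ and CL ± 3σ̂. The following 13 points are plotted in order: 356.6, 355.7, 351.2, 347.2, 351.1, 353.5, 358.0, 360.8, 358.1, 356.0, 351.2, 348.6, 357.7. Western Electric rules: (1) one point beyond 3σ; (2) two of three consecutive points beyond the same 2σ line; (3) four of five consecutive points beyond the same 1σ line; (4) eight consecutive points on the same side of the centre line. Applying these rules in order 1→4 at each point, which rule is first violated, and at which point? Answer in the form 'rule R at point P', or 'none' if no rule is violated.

none

Zone of each point (C = within 1σ̂, B = 1σ̂–2σ̂, A = 2σ̂–3σ̂, * = beyond 3σ̂; sign = side of CL): 1:+C, 2:+C, 3:-C, 4:-B, 5:-C, 6:-C, 7:+C, 8:+B, 9:+C, 10:+C, 11:-C, 12:-B, 13:+C
No rule fires across all 13 points.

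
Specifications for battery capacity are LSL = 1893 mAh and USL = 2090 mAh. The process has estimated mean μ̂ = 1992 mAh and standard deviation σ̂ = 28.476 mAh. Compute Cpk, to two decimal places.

1.15

Cpu = (USL − μ̂) / (3σ̂) = (2090 − 1992) / (3 × 28.476) = 1.1472; Cpl = (μ̂ − LSL) / (3σ̂) = (1992 − 1893) / (3 × 28.476) = 1.1589; Cpk = min(Cpu, Cpl) = 1.1472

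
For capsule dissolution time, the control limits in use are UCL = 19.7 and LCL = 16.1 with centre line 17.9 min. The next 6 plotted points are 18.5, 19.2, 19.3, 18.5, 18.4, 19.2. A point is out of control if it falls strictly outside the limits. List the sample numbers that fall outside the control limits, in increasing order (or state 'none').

none

All 6 points lie within [16.1, 19.7].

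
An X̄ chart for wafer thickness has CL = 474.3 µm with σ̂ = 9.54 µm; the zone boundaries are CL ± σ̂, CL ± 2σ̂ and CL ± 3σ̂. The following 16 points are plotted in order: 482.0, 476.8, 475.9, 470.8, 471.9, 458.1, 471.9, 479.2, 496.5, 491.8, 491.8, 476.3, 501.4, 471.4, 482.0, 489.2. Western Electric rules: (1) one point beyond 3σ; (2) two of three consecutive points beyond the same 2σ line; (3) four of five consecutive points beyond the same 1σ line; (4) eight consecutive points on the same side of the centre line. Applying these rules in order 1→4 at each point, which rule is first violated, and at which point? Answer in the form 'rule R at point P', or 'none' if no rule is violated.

Zone of each point (C = within 1σ̂, B = 1σ̂–2σ̂, A = 2σ̂–3σ̂, * = beyond 3σ̂; sign = side of CL): 1:+C, 2:+C, 3:+C, 4:-C, 5:-C, 6:-B, 7:-C, 8:+C, 9:+A, 10:+B, 11:+B, 12:+C, 13:+A, 14:-C, 15:+C, 16:+B
Rule 3 (four of five consecutive points beyond the same 1σ limit) is satisfied at point 13.

rule 3 at point 13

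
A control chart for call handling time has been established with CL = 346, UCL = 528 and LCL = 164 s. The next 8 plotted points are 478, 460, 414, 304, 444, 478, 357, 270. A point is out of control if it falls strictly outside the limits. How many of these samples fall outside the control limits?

All 8 points lie within [164, 528].

0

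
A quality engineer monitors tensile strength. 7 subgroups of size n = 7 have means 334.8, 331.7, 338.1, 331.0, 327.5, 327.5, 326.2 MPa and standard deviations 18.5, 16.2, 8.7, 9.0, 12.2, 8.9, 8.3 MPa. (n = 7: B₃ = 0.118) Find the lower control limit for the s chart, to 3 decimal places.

s̄ = (18.5 + 16.2 + 8.7 + 9.0 + 12.2 + 8.9 + 8.3) / 7 = 11.6857
LCL_s = B₃·s̄ = 0.118 × 11.6857 = 1.3789

1.379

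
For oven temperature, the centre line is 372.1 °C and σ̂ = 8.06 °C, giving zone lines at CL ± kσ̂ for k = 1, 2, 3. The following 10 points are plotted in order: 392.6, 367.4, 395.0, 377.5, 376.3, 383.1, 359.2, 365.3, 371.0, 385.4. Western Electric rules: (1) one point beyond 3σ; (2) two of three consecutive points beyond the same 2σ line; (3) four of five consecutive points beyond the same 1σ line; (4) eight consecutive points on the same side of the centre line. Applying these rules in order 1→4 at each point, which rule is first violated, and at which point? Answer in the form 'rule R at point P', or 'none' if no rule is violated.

Zone of each point (C = within 1σ̂, B = 1σ̂–2σ̂, A = 2σ̂–3σ̂, * = beyond 3σ̂; sign = side of CL): 1:+A, 2:-C, 3:+A, 4:+C, 5:+C, 6:+B, 7:-B, 8:-C, 9:-C, 10:+B
Rule 2 (two of three consecutive points beyond the same 2σ limit) is satisfied at point 3.

rule 2 at point 3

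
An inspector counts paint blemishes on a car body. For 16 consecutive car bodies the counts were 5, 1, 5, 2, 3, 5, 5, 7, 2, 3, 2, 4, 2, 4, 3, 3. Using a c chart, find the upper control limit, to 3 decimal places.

9.112

c̄ = (5 + 1 + 5 + 2 + 3 + 5 + 5 + 7 + 2 + 3 + 2 + 4 + 2 + 4 + 3 + 3) / 16 = 56 / 16 = 3.5000
UCL = c̄ + 3√c̄ = 3.5000 + 3 × √3.5000 = 3.5000 + 3 × 1.8708 = 9.1125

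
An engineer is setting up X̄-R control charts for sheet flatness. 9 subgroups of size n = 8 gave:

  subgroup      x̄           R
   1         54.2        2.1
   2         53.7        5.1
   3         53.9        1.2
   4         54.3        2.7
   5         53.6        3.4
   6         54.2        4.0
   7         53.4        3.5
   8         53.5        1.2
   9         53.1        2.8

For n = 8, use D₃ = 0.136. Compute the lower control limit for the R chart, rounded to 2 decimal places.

R̄ = (2.1 + 5.1 + 1.2 + 2.7 + 3.4 + 4.0 + 3.5 + 1.2 + 2.8) / 9 = 26.0000 / 9 = 2.8889
LCL_R = D₃·R̄ = 0.136 × 2.8889 = 0.3929

0.39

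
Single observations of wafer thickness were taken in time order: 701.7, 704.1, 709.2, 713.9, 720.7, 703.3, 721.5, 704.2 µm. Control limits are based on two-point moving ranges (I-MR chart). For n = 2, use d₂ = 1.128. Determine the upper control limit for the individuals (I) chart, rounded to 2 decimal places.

X̄ = (701.7 + 704.1 + 709.2 + 713.9 + 720.7 + 703.3 + 721.5 + 704.2) / 8 = 709.8250
Moving ranges: 2.4, 5.1, 4.7, 6.8, 17.4, 18.2, 17.3; M̄R̄ = 71.9000 / 7 = 10.2714
UCL = X̄ + 3·M̄R̄/d₂ = 709.8250 + 3 × 10.2714 / 1.128 = 737.1426

737.14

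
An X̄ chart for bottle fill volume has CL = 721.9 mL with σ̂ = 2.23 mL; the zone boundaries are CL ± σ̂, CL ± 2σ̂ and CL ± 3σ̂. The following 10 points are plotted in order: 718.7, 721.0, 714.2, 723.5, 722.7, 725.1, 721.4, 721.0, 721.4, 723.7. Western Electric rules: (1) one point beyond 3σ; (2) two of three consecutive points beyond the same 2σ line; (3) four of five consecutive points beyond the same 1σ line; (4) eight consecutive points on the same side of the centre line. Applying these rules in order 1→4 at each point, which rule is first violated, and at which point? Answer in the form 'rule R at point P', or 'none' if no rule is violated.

Zone of each point (C = within 1σ̂, B = 1σ̂–2σ̂, A = 2σ̂–3σ̂, * = beyond 3σ̂; sign = side of CL): 1:-B, 2:-C, 3:-*, 4:+C, 5:+C, 6:+B, 7:-C, 8:-C, 9:-C, 10:+C
Rule 1 (one point beyond the 3σ limits) is satisfied at point 3.

rule 1 at point 3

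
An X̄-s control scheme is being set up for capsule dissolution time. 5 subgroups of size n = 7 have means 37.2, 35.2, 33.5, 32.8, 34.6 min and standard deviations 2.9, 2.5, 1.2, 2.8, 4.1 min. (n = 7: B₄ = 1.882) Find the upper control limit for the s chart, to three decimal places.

5.081

s̄ = (2.9 + 2.5 + 1.2 + 2.8 + 4.1) / 5 = 2.7000
UCL_s = B₄·s̄ = 1.882 × 2.7000 = 5.0814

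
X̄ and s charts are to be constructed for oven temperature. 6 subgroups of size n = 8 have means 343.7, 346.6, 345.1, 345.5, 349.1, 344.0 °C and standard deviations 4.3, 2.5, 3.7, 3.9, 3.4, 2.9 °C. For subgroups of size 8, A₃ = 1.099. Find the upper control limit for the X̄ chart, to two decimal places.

X̄̄ = (343.7 + 346.6 + 345.1 + 345.5 + 349.1 + 344.0) / 6 = 345.6667
s̄ = (4.3 + 2.5 + 3.7 + 3.9 + 3.4 + 2.9) / 6 = 3.4500
UCL = X̄̄ + A₃·s̄ = 345.6667 + 1.099 × 3.4500 = 349.4582

349.46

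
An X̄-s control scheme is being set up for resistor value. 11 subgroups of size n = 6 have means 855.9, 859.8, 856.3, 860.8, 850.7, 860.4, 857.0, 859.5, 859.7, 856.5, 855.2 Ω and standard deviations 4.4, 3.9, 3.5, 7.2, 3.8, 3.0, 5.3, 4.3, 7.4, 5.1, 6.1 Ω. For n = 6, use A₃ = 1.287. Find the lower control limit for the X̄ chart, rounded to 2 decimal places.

X̄̄ = (855.9 + 859.8 + 856.3 + 860.8 + 850.7 + 860.4 + 857.0 + 859.5 + 859.7 + 856.5 + 855.2) / 11 = 857.4364
s̄ = (4.4 + 3.9 + 3.5 + 7.2 + 3.8 + 3.0 + 5.3 + 4.3 + 7.4 + 5.1 + 6.1) / 11 = 4.9091
LCL = X̄̄ − A₃·s̄ = 857.4364 − 1.287 × 4.9091 = 851.1184

851.12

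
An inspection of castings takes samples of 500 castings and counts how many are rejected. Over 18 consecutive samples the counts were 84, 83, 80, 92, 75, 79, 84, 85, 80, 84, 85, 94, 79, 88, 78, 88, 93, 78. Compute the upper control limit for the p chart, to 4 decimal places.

0.2178

p̄ = Σdᵢ / (k·n) = 1509 / (18 × 500) = 0.16767
UCL = p̄ + 3·√(p̄(1−p̄)/n) = 0.16767 + 3 × √(0.16767×0.83233/500) = 0.16767 + 3 × 0.01671 = 0.21779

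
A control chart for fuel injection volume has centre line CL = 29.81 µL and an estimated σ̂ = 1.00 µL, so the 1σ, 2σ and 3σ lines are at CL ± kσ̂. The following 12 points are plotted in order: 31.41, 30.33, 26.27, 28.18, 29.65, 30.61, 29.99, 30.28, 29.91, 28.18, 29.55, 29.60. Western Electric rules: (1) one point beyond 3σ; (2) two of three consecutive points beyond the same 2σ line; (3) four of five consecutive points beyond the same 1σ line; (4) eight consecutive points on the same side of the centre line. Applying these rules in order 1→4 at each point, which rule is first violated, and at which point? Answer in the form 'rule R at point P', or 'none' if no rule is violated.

Zone of each point (C = within 1σ̂, B = 1σ̂–2σ̂, A = 2σ̂–3σ̂, * = beyond 3σ̂; sign = side of CL): 1:+B, 2:+C, 3:-*, 4:-B, 5:-C, 6:+C, 7:+C, 8:+C, 9:+C, 10:-B, 11:-C, 12:-C
Rule 1 (one point beyond the 3σ limits) is satisfied at point 3.

rule 1 at point 3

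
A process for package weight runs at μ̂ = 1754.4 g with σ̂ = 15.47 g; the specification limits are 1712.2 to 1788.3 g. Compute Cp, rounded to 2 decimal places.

0.82

Cp = (USL − LSL) / (6σ̂) = (1788.3 − 1712.2) / (6 × 15.47) = 76.1000 / 92.8200 = 0.8199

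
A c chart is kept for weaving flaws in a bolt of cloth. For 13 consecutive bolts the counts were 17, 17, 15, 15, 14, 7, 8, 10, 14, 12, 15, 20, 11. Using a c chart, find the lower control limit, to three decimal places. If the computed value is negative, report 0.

c̄ = (17 + 17 + 15 + 15 + 14 + 7 + 8 + 10 + 14 + 12 + 15 + 20 + 11) / 13 = 175 / 13 = 13.4615
LCL = c̄ − 3√c̄ = 13.4615 − 3 × 3.6690 = 2.4545

2.455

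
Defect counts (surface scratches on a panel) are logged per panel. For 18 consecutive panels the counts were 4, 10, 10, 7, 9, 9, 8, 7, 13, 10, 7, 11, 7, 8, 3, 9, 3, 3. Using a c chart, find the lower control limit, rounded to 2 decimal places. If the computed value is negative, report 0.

c̄ = (4 + 10 + 10 + 7 + 9 + 9 + 8 + 7 + 13 + 10 + 7 + 11 + 7 + 8 + 3 + 9 + 3 + 3) / 18 = 138 / 18 = 7.6667
LCL = c̄ − 3√c̄ = 7.6667 − 3 × 2.7689 = -0.6400 → 0 (cannot be negative)

0.00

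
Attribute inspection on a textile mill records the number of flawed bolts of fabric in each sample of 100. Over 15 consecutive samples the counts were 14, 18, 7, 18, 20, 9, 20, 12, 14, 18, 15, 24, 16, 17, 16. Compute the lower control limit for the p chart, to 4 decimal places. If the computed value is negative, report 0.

0.0491

p̄ = Σdᵢ / (k·n) = 238 / (15 × 100) = 0.15867
LCL = p̄ − 3·√(p̄(1−p̄)/n) = 0.15867 − 3 × 0.03654 = 0.04906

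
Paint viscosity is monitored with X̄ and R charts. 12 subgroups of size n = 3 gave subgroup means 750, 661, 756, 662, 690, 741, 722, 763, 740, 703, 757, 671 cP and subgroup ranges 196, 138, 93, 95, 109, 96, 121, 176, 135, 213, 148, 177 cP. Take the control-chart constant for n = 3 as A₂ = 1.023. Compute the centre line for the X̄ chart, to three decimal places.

X̄̄ = (750 + 661 + 756 + 662 + 690 + 741 + 722 + 763 + 740 + 703 + 757 + 671) / 12 = 8616.0000 / 12 = 718.0000
CL = X̄̄ = 718.0000

718.000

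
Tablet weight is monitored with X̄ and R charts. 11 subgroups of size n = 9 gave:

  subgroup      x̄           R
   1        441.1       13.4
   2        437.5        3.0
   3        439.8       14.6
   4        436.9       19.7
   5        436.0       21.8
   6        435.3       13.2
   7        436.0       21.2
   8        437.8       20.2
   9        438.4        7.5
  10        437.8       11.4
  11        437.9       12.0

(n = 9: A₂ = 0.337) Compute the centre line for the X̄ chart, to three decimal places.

X̄̄ = (441.1 + 437.5 + 439.8 + 436.9 + 436.0 + 435.3 + 436.0 + 437.8 + 438.4 + 437.8 + 437.9) / 11 = 4814.5000 / 11 = 437.6818
CL = X̄̄ = 437.6818

437.682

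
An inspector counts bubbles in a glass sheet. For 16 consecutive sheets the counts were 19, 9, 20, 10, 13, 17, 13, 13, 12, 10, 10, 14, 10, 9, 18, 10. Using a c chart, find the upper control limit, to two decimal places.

c̄ = (19 + 9 + 20 + 10 + 13 + 17 + 13 + 13 + 12 + 10 + 10 + 14 + 10 + 9 + 18 + 10) / 16 = 207 / 16 = 12.9375
UCL = c̄ + 3√c̄ = 12.9375 + 3 × √12.9375 = 12.9375 + 3 × 3.5969 = 23.7281

23.73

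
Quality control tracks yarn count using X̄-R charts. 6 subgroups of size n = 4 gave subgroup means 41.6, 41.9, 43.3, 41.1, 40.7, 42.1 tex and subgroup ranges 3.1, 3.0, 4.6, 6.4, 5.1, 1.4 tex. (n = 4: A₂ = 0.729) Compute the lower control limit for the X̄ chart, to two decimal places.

38.92

X̄̄ = (41.6 + 41.9 + 43.3 + 41.1 + 40.7 + 42.1) / 6 = 250.7000 / 6 = 41.7833
R̄ = (3.1 + 3.0 + 4.6 + 6.4 + 5.1 + 1.4) / 6 = 23.6000 / 6 = 3.9333
LCL = X̄̄ − A₂·R̄ = 41.7833 − 0.729 × 3.9333 = 38.9159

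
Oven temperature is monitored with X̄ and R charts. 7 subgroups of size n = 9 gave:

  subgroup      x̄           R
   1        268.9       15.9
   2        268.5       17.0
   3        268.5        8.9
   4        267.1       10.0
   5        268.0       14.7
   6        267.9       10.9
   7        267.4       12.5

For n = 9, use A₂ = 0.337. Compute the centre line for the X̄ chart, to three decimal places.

X̄̄ = (268.9 + 268.5 + 268.5 + 267.1 + 268.0 + 267.9 + 267.4) / 7 = 1876.3000 / 7 = 268.0429
CL = X̄̄ = 268.0429

268.043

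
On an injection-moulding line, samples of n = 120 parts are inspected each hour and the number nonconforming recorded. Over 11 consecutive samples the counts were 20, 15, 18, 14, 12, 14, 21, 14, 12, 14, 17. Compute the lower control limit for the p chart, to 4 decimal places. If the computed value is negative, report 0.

0.0376

p̄ = Σdᵢ / (k·n) = 171 / (11 × 120) = 0.12955
LCL = p̄ − 3·√(p̄(1−p̄)/n) = 0.12955 − 3 × 0.03065 = 0.03758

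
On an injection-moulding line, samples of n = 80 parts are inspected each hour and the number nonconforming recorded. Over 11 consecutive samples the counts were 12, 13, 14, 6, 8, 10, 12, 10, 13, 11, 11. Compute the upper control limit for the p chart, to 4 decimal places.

p̄ = Σdᵢ / (k·n) = 120 / (11 × 80) = 0.13636
UCL = p̄ + 3·√(p̄(1−p̄)/n) = 0.13636 + 3 × √(0.13636×0.86364/80) = 0.13636 + 3 × 0.03837 = 0.25147

0.2515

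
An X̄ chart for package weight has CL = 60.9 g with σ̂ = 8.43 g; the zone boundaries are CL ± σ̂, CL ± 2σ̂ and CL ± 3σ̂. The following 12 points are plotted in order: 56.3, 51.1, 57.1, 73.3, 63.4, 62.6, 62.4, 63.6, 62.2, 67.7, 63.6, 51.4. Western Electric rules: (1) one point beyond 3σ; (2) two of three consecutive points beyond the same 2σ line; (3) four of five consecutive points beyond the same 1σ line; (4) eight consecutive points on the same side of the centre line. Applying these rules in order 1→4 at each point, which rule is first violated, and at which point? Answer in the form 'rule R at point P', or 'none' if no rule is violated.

rule 4 at point 11

Zone of each point (C = within 1σ̂, B = 1σ̂–2σ̂, A = 2σ̂–3σ̂, * = beyond 3σ̂; sign = side of CL): 1:-C, 2:-B, 3:-C, 4:+B, 5:+C, 6:+C, 7:+C, 8:+C, 9:+C, 10:+C, 11:+C, 12:-B
Rule 4 (eight consecutive points on the same side of the centre line) is satisfied at point 11.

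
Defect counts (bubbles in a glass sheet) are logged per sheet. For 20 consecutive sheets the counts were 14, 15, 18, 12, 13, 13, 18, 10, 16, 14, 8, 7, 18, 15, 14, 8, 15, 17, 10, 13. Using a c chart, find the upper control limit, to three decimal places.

c̄ = (14 + 15 + 18 + 12 + 13 + 13 + 18 + 10 + 16 + 14 + 8 + 7 + 18 + 15 + 14 + 8 + 15 + 17 + 10 + 13) / 20 = 268 / 20 = 13.4000
UCL = c̄ + 3√c̄ = 13.4000 + 3 × √13.4000 = 13.4000 + 3 × 3.6606 = 24.3818

24.382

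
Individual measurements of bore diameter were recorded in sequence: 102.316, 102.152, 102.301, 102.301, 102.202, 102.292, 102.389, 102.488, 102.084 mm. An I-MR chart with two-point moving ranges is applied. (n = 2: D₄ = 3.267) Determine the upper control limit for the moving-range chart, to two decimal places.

Moving ranges: 0.164, 0.149, 0.000, 0.099, 0.090, 0.097, 0.099, 0.404; M̄R̄ = 1.1020 / 8 = 0.1378
UCL_MR = D₄·M̄R̄ = 3.267 × 0.1378 = 0.4500

0.45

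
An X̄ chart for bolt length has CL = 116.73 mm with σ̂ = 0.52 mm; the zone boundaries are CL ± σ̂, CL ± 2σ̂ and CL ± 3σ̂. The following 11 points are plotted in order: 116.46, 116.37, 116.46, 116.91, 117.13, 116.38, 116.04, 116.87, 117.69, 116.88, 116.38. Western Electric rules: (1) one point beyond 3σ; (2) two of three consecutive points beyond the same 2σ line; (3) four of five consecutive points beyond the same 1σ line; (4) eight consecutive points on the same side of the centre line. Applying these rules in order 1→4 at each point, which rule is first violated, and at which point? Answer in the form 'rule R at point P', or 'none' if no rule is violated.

Zone of each point (C = within 1σ̂, B = 1σ̂–2σ̂, A = 2σ̂–3σ̂, * = beyond 3σ̂; sign = side of CL): 1:-C, 2:-C, 3:-C, 4:+C, 5:+C, 6:-C, 7:-B, 8:+C, 9:+B, 10:+C, 11:-C
No rule fires across all 11 points.

none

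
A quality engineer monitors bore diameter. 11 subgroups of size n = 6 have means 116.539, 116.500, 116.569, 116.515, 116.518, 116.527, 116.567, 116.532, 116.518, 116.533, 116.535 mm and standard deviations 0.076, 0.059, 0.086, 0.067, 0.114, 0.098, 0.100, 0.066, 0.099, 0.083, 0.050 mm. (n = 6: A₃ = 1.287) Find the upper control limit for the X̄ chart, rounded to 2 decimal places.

X̄̄ = (116.539 + 116.500 + 116.569 + 116.515 + 116.518 + 116.527 + 116.567 + 116.532 + 116.518 + 116.533 + 116.535) / 11 = 116.5321
s̄ = (0.076 + 0.059 + 0.086 + 0.067 + 0.114 + 0.098 + 0.100 + 0.066 + 0.099 + 0.083 + 0.050) / 11 = 0.0816
UCL = X̄̄ + A₃·s̄ = 116.5321 + 1.287 × 0.0816 = 116.6372

116.64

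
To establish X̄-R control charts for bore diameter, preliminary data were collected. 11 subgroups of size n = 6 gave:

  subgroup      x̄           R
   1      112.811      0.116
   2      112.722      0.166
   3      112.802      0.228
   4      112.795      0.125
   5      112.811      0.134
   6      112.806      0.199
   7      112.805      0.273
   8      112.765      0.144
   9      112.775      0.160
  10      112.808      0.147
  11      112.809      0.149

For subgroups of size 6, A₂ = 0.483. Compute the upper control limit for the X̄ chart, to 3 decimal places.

X̄̄ = (112.811 + 112.722 + 112.802 + 112.795 + 112.811 + 112.806 + 112.805 + 112.765 + 112.775 + 112.808 + 112.809) / 11 = 1240.7090 / 11 = 112.7917
R̄ = (0.116 + 0.166 + 0.228 + 0.125 + 0.134 + 0.199 + 0.273 + 0.144 + 0.160 + 0.147 + 0.149) / 11 = 1.8410 / 11 = 0.1674
UCL = X̄̄ + A₂·R̄ = 112.7917 + 0.483 × 0.1674 = 112.8726

112.873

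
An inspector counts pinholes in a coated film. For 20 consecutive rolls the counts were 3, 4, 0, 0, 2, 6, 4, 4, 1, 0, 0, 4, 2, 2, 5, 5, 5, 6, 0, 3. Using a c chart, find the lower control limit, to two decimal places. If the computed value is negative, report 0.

0.00

c̄ = (3 + 4 + 0 + 0 + 2 + 6 + 4 + 4 + 1 + 0 + 0 + 4 + 2 + 2 + 5 + 5 + 5 + 6 + 0 + 3) / 20 = 56 / 20 = 2.8000
LCL = c̄ − 3√c̄ = 2.8000 − 3 × 1.6733 = -2.2200 → 0 (cannot be negative)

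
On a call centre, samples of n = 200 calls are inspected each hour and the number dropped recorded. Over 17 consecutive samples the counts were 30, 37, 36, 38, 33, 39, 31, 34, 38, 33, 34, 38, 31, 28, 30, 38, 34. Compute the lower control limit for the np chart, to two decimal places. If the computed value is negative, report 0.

18.25

p̄ = Σdᵢ / (k·n) = 582 / (17 × 200) = 0.17118
LCL = np̄ − 3·√(np̄(1−p̄)) = 34.2353 − 3 × 5.3268 = 18.2548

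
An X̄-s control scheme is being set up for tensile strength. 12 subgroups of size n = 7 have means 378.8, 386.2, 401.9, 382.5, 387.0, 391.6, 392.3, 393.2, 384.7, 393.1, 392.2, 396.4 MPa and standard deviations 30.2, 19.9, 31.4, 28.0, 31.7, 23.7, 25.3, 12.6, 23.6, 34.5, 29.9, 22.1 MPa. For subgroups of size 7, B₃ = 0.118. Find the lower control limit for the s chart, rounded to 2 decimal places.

3.08

s̄ = (30.2 + 19.9 + 31.4 + 28.0 + 31.7 + 23.7 + 25.3 + 12.6 + 23.6 + 34.5 + 29.9 + 22.1) / 12 = 26.0750
LCL_s = B₃·s̄ = 0.118 × 26.0750 = 3.0768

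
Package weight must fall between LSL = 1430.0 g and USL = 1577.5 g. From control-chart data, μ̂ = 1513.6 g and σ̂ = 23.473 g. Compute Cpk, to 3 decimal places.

Cpu = (USL − μ̂) / (3σ̂) = (1577.5 − 1513.6) / (3 × 23.473) = 0.9074; Cpl = (μ̂ − LSL) / (3σ̂) = (1513.6 − 1430.0) / (3 × 23.473) = 1.1872; Cpk = min(Cpu, Cpl) = 0.9074

0.907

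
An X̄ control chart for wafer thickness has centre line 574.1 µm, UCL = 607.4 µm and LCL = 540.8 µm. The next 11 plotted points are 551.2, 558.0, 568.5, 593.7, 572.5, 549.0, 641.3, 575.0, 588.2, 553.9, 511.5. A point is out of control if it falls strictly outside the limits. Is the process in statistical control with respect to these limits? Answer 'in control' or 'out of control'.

Compare each point to [540.8, 607.4]: sample 7 = 641.3 > UCL; sample 11 = 511.5 < LCL.

out of control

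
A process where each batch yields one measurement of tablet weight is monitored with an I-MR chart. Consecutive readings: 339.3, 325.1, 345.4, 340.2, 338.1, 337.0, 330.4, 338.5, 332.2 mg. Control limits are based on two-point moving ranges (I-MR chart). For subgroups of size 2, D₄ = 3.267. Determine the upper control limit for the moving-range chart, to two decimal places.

Moving ranges: 14.2, 20.3, 5.2, 2.1, 1.1, 6.6, 8.1, 6.3; M̄R̄ = 63.9000 / 8 = 7.9875
UCL_MR = D₄·M̄R̄ = 3.267 × 7.9875 = 26.0952

26.10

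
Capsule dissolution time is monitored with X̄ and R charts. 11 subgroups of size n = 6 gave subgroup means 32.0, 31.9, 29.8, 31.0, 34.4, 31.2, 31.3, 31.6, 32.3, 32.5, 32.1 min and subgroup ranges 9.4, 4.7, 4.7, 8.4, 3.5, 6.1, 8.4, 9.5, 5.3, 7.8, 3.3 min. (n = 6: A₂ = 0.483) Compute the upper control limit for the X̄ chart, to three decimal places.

X̄̄ = (32.0 + 31.9 + 29.8 + 31.0 + 34.4 + 31.2 + 31.3 + 31.6 + 32.3 + 32.5 + 32.1) / 11 = 350.1000 / 11 = 31.8273
R̄ = (9.4 + 4.7 + 4.7 + 8.4 + 3.5 + 6.1 + 8.4 + 9.5 + 5.3 + 7.8 + 3.3) / 11 = 71.1000 / 11 = 6.4636
UCL = X̄̄ + A₂·R̄ = 31.8273 + 0.483 × 6.4636 = 34.9492

34.949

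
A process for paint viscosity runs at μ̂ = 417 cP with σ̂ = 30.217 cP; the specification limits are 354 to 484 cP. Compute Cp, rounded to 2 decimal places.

0.72

Cp = (USL − LSL) / (6σ̂) = (484 − 354) / (6 × 30.217) = 130.0000 / 181.3020 = 0.7170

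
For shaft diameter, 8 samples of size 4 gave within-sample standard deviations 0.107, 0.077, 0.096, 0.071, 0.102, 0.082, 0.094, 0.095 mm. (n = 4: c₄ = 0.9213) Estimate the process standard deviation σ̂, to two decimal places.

0.10

s̄ = (0.107 + 0.077 + 0.096 + 0.071 + 0.102 + 0.082 + 0.094 + 0.095) / 8 = 0.0905
σ̂ = s̄ / c₄ = 0.0905 / 0.9213 = 0.0982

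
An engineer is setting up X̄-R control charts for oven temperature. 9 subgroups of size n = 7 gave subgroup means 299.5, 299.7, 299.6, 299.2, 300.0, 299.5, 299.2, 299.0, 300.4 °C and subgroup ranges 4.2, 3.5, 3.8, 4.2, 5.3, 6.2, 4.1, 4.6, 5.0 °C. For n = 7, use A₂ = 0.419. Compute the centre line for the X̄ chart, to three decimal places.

299.567

X̄̄ = (299.5 + 299.7 + 299.6 + 299.2 + 300.0 + 299.5 + 299.2 + 299.0 + 300.4) / 9 = 2696.1000 / 9 = 299.5667
CL = X̄̄ = 299.5667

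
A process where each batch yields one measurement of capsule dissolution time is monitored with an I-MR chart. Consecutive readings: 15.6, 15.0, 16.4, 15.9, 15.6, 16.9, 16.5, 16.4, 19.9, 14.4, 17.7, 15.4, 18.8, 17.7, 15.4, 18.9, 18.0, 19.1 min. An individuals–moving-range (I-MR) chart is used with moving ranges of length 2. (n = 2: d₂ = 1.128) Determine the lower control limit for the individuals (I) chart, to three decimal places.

X̄ = (15.6 + 15.0 + 16.4 + 15.9 + 15.6 + 16.9 + 16.5 + 16.4 + 19.9 + 14.4 + 17.7 + 15.4 + 18.8 + 17.7 + 15.4 + 18.9 + 18.0 + 19.1) / 18 = 16.8667
Moving ranges: 0.6, 1.4, 0.5, 0.3, 1.3, 0.4, 0.1, 3.5, 5.5, 3.3, 2.3, 3.4, 1.1, 2.3, 3.5, 0.9, 1.1; M̄R̄ = 31.5000 / 17 = 1.8529
LCL = X̄ − 3·M̄R̄/d₂ = 16.8667 − 3 × 1.8529 / 1.128 = 11.9386

11.939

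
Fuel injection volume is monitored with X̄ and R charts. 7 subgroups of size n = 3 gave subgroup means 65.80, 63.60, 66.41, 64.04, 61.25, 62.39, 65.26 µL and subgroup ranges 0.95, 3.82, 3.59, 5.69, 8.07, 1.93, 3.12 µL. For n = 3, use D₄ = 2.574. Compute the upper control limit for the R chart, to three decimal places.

R̄ = (0.95 + 3.82 + 3.59 + 5.69 + 8.07 + 1.93 + 3.12) / 7 = 27.1700 / 7 = 3.8814
UCL_R = D₄·R̄ = 2.574 × 3.8814 = 9.9908

9.991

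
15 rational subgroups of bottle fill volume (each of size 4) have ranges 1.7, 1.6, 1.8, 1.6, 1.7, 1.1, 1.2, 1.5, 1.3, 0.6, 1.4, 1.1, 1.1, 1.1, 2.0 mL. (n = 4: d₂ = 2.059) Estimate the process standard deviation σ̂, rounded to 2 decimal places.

0.67

R̄ = (1.7 + 1.6 + 1.8 + 1.6 + 1.7 + 1.1 + 1.2 + 1.5 + 1.3 + 0.6 + 1.4 + 1.1 + 1.1 + 1.1 + 2.0) / 15 = 1.3867
σ̂ = R̄ / d₂ = 1.3867 / 2.059 = 0.6735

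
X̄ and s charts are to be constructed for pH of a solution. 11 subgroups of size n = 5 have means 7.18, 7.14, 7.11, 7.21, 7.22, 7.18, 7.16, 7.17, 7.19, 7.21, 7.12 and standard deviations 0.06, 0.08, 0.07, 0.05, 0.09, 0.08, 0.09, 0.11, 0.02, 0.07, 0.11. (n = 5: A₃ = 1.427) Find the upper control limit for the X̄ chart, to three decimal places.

7.279

X̄̄ = (7.18 + 7.14 + 7.11 + 7.21 + 7.22 + 7.18 + 7.16 + 7.17 + 7.19 + 7.21 + 7.12) / 11 = 7.1718
s̄ = (0.06 + 0.08 + 0.07 + 0.05 + 0.09 + 0.08 + 0.09 + 0.11 + 0.02 + 0.07 + 0.11) / 11 = 0.0755
UCL = X̄̄ + A₃·s̄ = 7.1718 + 1.427 × 0.0755 = 7.2795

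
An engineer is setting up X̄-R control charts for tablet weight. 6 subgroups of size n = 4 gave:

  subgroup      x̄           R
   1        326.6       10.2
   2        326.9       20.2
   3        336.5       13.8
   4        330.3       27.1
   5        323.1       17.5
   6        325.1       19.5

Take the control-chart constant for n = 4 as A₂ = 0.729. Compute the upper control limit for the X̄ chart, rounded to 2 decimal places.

341.24

X̄̄ = (326.6 + 326.9 + 336.5 + 330.3 + 323.1 + 325.1) / 6 = 1968.5000 / 6 = 328.0833
R̄ = (10.2 + 20.2 + 13.8 + 27.1 + 17.5 + 19.5) / 6 = 108.3000 / 6 = 18.0500
UCL = X̄̄ + A₂·R̄ = 328.0833 + 0.729 × 18.0500 = 341.2418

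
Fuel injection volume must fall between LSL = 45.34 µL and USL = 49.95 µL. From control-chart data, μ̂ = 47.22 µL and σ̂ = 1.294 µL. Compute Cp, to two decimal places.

Cp = (USL − LSL) / (6σ̂) = (49.95 − 45.34) / (6 × 1.294) = 4.6100 / 7.7640 = 0.5938

0.59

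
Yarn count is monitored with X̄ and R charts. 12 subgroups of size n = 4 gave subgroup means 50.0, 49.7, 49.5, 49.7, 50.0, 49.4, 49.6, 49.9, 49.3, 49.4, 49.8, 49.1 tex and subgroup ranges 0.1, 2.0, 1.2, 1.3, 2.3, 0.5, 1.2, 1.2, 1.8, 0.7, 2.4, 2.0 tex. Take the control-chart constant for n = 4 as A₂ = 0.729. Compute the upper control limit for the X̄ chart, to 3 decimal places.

X̄̄ = (50.0 + 49.7 + 49.5 + 49.7 + 50.0 + 49.4 + 49.6 + 49.9 + 49.3 + 49.4 + 49.8 + 49.1) / 12 = 595.4000 / 12 = 49.6167
R̄ = (0.1 + 2.0 + 1.2 + 1.3 + 2.3 + 0.5 + 1.2 + 1.2 + 1.8 + 0.7 + 2.4 + 2.0) / 12 = 16.7000 / 12 = 1.3917
UCL = X̄̄ + A₂·R̄ = 49.6167 + 0.729 × 1.3917 = 50.6312

50.631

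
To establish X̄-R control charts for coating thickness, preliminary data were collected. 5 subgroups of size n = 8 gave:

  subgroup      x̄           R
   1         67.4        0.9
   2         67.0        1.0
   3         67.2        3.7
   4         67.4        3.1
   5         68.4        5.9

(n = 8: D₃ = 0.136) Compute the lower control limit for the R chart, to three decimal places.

0.397

R̄ = (0.9 + 1.0 + 3.7 + 3.1 + 5.9) / 5 = 14.6000 / 5 = 2.9200
LCL_R = D₃·R̄ = 0.136 × 2.9200 = 0.3971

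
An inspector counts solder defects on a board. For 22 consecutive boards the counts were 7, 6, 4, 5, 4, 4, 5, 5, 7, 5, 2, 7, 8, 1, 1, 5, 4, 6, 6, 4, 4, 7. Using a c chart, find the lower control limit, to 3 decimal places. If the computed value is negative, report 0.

0.000

c̄ = (7 + 6 + 4 + 5 + 4 + 4 + 5 + 5 + 7 + 5 + 2 + 7 + 8 + 1 + 1 + 5 + 4 + 6 + 6 + 4 + 4 + 7) / 22 = 107 / 22 = 4.8636
LCL = c̄ − 3√c̄ = 4.8636 − 3 × 2.2054 = -1.7525 → 0 (cannot be negative)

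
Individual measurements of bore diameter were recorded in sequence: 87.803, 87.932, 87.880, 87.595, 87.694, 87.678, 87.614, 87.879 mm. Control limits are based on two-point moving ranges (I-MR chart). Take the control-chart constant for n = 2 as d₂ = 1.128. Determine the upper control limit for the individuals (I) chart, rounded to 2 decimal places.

X̄ = (87.803 + 87.932 + 87.880 + 87.595 + 87.694 + 87.678 + 87.614 + 87.879) / 8 = 87.7594
Moving ranges: 0.129, 0.052, 0.285, 0.099, 0.016, 0.064, 0.265; M̄R̄ = 0.9100 / 7 = 0.1300
UCL = X̄ + 3·M̄R̄/d₂ = 87.7594 + 3 × 0.1300 / 1.128 = 88.1051

88.11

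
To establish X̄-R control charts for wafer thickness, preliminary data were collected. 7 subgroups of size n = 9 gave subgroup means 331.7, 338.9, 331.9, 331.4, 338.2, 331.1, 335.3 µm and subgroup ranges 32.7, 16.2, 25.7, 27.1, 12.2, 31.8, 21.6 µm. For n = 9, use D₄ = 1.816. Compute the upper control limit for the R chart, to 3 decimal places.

R̄ = (32.7 + 16.2 + 25.7 + 27.1 + 12.2 + 31.8 + 21.6) / 7 = 167.3000 / 7 = 23.9000
UCL_R = D₄·R̄ = 1.816 × 23.9000 = 43.4024

43.402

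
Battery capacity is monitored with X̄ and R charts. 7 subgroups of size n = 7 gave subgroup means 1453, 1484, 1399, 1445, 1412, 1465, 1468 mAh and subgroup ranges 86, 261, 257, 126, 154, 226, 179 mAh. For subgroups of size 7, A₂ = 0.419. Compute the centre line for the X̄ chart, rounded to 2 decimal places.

X̄̄ = (1453 + 1484 + 1399 + 1445 + 1412 + 1465 + 1468) / 7 = 10126.0000 / 7 = 1446.5714
CL = X̄̄ = 1446.5714

1446.57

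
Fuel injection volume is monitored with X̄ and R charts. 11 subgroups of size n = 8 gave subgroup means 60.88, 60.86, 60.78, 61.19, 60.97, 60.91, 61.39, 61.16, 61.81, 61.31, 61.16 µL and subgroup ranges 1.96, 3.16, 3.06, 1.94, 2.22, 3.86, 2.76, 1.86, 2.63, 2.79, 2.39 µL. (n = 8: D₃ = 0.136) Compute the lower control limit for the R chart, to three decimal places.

0.354

R̄ = (1.96 + 3.16 + 3.06 + 1.94 + 2.22 + 3.86 + 2.76 + 1.86 + 2.63 + 2.79 + 2.39) / 11 = 28.6300 / 11 = 2.6027
LCL_R = D₃·R̄ = 0.136 × 2.6027 = 0.3540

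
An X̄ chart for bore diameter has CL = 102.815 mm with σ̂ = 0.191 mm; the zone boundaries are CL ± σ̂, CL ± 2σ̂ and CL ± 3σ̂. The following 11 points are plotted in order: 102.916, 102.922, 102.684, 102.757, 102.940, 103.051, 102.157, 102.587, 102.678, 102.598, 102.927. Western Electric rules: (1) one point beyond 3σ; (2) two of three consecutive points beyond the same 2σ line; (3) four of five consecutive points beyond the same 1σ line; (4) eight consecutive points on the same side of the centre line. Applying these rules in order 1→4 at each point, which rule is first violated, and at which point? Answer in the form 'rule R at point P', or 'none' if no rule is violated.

rule 1 at point 7

Zone of each point (C = within 1σ̂, B = 1σ̂–2σ̂, A = 2σ̂–3σ̂, * = beyond 3σ̂; sign = side of CL): 1:+C, 2:+C, 3:-C, 4:-C, 5:+C, 6:+B, 7:-*, 8:-B, 9:-C, 10:-B, 11:+C
Rule 1 (one point beyond the 3σ limits) is satisfied at point 7.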